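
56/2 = 28 = 28.00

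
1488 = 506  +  982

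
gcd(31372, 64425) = 1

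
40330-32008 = 8322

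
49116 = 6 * 8186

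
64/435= 64/435 = 0.15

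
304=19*16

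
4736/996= 1184/249 = 4.76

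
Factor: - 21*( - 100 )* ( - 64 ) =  - 134400 = -  2^8*3^1*5^2*7^1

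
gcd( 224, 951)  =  1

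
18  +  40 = 58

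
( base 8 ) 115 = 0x4D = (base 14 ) 57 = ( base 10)77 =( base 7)140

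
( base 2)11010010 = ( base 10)210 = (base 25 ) 8A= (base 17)c6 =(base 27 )7L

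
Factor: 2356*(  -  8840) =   -  20827040  =  -2^5*  5^1*13^1*17^1*19^1 * 31^1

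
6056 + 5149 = 11205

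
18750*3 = 56250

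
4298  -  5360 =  - 1062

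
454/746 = 227/373  =  0.61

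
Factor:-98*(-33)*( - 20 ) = -2^3*3^1*5^1*7^2 * 11^1 = -64680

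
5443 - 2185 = 3258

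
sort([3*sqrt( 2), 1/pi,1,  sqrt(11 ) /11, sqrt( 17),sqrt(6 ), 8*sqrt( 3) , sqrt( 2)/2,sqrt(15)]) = [sqrt ( 11) /11, 1/pi,sqrt(2 )/2,1, sqrt ( 6 ),sqrt( 15 ), sqrt( 17 ), 3  *sqrt( 2),8 * sqrt(3 ) ]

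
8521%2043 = 349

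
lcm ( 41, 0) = 0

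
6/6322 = 3/3161  =  0.00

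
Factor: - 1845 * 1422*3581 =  - 9395075790 = - 2^1*3^4*5^1*41^1*79^1*3581^1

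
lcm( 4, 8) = 8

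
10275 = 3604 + 6671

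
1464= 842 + 622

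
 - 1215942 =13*( - 93534) 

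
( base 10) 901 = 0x385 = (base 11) 74a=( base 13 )544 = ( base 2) 1110000101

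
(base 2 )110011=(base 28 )1N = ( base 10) 51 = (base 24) 23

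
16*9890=158240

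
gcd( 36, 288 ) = 36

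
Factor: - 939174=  -2^1*3^1*157^1*997^1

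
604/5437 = 604/5437 = 0.11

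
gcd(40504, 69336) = 8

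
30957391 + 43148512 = 74105903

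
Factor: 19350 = 2^1*3^2*5^2* 43^1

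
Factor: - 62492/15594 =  - 2^1*3^(-1)*17^1*23^( - 1 )*113^(-1)*919^1  =  - 31246/7797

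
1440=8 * 180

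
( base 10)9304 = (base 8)22130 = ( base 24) g3g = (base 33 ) 8HV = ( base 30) aa4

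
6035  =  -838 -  - 6873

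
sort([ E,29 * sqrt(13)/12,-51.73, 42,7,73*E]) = [ - 51.73 , E , 7, 29* sqrt ( 13)/12, 42,73 * E ]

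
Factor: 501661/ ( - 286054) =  - 2^( - 1 ) * 157^(-1 )*239^1 * 911^( -1)*2099^1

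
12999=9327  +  3672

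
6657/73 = 91 + 14/73= 91.19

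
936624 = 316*2964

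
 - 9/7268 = -9/7268 = -0.00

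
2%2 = 0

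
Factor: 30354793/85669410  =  2^( - 1 )*3^(-1)*5^( - 1)*7^1*29^1 * 1013^( - 1 )*2819^( -1)*149531^1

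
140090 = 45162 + 94928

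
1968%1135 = 833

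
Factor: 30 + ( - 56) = -26 = -  2^1*13^1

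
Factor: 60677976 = 2^3*3^1 * 29^1*87181^1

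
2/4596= 1/2298 = 0.00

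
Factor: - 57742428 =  - 2^2 * 3^1*4811869^1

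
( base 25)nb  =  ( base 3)210201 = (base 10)586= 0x24a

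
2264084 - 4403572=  - 2139488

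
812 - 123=689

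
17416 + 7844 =25260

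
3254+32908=36162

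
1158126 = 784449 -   -  373677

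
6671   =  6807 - 136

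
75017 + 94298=169315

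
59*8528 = 503152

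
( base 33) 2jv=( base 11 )2149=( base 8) 5424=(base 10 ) 2836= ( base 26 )452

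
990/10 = 99 = 99.00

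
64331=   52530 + 11801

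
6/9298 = 3/4649 = 0.00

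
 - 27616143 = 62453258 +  - 90069401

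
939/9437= 939/9437 = 0.10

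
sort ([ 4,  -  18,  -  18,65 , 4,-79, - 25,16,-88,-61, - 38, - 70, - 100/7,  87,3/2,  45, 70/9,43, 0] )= [ - 88, - 79, - 70, -61, - 38 ,-25 , - 18, - 18 , - 100/7,0,3/2,4,4, 70/9,16,43,45,65,87 ]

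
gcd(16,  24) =8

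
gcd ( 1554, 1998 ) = 222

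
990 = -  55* ( - 18)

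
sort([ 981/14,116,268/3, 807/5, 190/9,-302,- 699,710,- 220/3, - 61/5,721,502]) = [ - 699,  -  302, - 220/3, - 61/5,190/9,981/14,268/3,  116,807/5, 502,710,721 ] 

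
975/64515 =65/4301=0.02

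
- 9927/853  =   - 9927/853  =  - 11.64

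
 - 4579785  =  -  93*49245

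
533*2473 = 1318109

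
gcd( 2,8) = 2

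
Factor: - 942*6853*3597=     -  2^1*3^2*7^1*11^2 * 89^1*109^1*157^1= - 23220527022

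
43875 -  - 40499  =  84374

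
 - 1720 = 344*( - 5)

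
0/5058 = 0 = 0.00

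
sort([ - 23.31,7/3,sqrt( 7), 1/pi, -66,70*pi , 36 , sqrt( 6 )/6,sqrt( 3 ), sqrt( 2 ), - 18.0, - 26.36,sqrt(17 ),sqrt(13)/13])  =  [ - 66 , - 26.36, - 23.31, - 18.0,  sqrt( 13)/13,1/pi,sqrt( 6 )/6, sqrt( 2) , sqrt( 3),  7/3,sqrt(7 ),sqrt( 17 ),36, 70 * pi ] 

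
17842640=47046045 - 29203405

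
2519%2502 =17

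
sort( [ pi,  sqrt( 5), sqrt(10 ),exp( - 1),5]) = [exp(-1 ),sqrt(5),pi,  sqrt(10), 5]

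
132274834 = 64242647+68032187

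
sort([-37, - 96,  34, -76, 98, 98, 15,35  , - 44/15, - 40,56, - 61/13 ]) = [ - 96, - 76,-40, - 37, - 61/13,-44/15 , 15, 34, 35, 56, 98,  98 ] 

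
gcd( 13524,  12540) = 12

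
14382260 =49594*290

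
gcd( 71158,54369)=1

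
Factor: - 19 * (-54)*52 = 2^3*3^3* 13^1 * 19^1 =53352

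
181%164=17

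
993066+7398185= 8391251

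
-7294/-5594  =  1 + 850/2797  =  1.30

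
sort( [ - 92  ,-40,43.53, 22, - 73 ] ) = [ - 92  , - 73, -40,22, 43.53]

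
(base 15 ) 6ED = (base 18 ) 4f7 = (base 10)1573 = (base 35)19X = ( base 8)3045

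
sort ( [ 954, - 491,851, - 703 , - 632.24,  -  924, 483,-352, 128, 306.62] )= [ - 924, - 703, - 632.24,-491,- 352,128,306.62,483,851, 954 ] 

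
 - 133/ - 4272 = 133/4272=0.03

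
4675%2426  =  2249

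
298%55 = 23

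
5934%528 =126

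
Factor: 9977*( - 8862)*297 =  - 2^1 *3^4*7^1*11^2 * 211^1 * 907^1 = - 26259603678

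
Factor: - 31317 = - 3^1*11^1*13^1*73^1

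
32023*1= 32023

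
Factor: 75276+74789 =150065  =  5^1 * 30013^1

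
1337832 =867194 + 470638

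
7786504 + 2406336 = 10192840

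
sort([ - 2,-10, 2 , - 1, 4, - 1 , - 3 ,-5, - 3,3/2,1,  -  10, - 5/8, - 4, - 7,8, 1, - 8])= [ - 10,-10, - 8, - 7,-5, -4,-3, - 3 , - 2, - 1,-1, - 5/8 , 1, 1, 3/2,2,  4 , 8 ] 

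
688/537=1 + 151/537   =  1.28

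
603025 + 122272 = 725297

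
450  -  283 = 167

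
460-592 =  - 132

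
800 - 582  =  218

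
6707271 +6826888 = 13534159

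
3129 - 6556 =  - 3427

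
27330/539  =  27330/539=50.71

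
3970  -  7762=-3792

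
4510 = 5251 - 741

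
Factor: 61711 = 13^1*47^1 *101^1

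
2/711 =2/711 = 0.00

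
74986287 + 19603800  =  94590087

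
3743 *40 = 149720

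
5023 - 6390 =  - 1367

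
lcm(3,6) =6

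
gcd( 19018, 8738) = 514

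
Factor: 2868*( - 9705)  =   - 2^2*3^2*5^1*239^1*647^1 = - 27833940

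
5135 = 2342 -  - 2793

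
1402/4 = 701/2 = 350.50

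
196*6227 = 1220492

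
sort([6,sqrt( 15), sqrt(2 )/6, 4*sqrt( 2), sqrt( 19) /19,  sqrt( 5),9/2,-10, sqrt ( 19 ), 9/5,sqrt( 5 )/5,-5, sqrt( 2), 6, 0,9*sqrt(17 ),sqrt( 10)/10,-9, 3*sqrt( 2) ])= [ - 10,  -  9, - 5,0,sqrt( 19)/19,sqrt ( 2 )/6,sqrt( 10)/10,sqrt(5 )/5, sqrt( 2), 9/5,  sqrt( 5), sqrt( 15),3*sqrt( 2), sqrt ( 19 ), 9/2, 4*sqrt(2), 6, 6, 9*sqrt(17)]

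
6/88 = 3/44  =  0.07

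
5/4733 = 5/4733= 0.00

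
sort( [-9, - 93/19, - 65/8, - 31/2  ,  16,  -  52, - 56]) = [ - 56 , - 52, - 31/2, - 9 , - 65/8, - 93/19,16]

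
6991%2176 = 463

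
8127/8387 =8127/8387 = 0.97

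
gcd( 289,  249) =1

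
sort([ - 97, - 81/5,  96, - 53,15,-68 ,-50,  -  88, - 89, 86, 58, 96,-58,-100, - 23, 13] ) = [-100, - 97,-89,-88, - 68, - 58, - 53, - 50 ,-23,-81/5,13, 15, 58, 86, 96 , 96 ] 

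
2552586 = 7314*349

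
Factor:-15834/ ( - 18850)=3^1 * 5^(  -  2)*7^1  =  21/25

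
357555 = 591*605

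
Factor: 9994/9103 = 2^1* 19^1*263^1 * 9103^(-1) 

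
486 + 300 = 786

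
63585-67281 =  - 3696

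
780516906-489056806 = 291460100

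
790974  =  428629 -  -362345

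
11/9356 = 11/9356 = 0.00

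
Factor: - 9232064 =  - 2^6 * 67^1*2153^1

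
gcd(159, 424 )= 53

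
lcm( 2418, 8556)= 111228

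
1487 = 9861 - 8374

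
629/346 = 1 + 283/346 = 1.82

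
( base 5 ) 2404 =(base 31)bd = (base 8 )542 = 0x162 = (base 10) 354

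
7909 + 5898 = 13807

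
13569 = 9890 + 3679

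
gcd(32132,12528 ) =116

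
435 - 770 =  - 335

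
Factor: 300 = 2^2*3^1*5^2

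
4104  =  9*456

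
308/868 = 11/31 =0.35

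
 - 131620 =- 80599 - 51021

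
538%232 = 74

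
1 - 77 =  - 76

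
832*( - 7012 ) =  - 5833984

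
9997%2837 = 1486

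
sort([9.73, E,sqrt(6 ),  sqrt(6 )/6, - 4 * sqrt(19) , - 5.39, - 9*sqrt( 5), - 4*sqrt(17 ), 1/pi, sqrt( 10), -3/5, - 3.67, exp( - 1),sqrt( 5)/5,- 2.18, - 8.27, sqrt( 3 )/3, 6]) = [ - 9*sqrt(5 ), - 4*sqrt( 19), - 4*sqrt(17 ), - 8.27 , - 5.39,- 3.67,  -  2.18, - 3/5, 1/pi,exp( - 1 ), sqrt(6 )/6, sqrt ( 5)/5,  sqrt ( 3 ) /3,  sqrt(6 ), E, sqrt( 10),6, 9.73]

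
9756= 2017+7739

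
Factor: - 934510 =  - 2^1 * 5^1*113^1*827^1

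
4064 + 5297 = 9361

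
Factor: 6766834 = 2^1*1427^1* 2371^1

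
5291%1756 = 23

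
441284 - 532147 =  - 90863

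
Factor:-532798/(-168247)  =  2^1*7^1*19^1 * 2003^1*168247^( - 1)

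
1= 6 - 5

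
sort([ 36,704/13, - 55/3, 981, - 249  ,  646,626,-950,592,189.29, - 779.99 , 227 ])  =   [ - 950, - 779.99, - 249,  -  55/3,36, 704/13, 189.29, 227,592 , 626,646,981 ]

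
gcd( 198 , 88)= 22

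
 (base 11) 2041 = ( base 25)487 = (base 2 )101010010011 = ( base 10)2707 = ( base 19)799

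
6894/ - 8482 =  - 3447/4241 = - 0.81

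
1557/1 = 1557 = 1557.00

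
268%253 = 15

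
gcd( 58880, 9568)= 736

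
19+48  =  67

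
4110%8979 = 4110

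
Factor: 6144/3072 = 2 = 2^1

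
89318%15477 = 11933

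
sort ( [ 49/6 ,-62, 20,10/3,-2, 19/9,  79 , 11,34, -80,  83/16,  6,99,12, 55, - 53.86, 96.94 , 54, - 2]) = [- 80, - 62,-53.86, - 2,  -  2,  19/9, 10/3,83/16, 6,  49/6,11,12 , 20,34,54, 55, 79,96.94, 99]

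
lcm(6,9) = 18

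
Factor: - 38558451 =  - 3^1 * 31^1 *414607^1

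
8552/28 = 305 + 3/7 = 305.43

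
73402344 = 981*74824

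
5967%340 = 187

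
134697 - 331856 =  - 197159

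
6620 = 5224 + 1396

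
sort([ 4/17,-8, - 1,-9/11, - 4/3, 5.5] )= [ - 8, - 4/3, - 1, - 9/11, 4/17, 5.5 ] 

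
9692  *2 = 19384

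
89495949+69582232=159078181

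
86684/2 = 43342 = 43342.00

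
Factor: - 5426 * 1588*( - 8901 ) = 76695359688 = 2^3*3^2*23^1*43^1*397^1 * 2713^1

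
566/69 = 8 + 14/69  =  8.20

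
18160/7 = 18160/7 = 2594.29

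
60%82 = 60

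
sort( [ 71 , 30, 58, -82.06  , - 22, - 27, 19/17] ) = [ - 82.06, - 27,-22, 19/17, 30, 58,71]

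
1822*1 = 1822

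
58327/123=58327/123 = 474.20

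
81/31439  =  81/31439=0.00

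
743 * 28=20804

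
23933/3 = 23933/3 = 7977.67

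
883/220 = 4 + 3/220  =  4.01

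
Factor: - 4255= - 5^1*23^1*37^1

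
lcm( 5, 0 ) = 0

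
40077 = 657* 61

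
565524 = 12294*46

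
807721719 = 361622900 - - 446098819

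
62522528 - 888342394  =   - 825819866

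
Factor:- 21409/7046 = - 2^( - 1 ) * 13^( - 1)*79^1  =  - 79/26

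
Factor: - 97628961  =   - 3^1*32542987^1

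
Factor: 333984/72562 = 2^4*3^1*7^1*73^( -1) =336/73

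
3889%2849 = 1040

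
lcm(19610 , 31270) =1156990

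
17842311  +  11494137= 29336448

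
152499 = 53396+99103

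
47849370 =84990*563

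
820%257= 49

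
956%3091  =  956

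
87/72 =29/24  =  1.21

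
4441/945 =4+661/945 = 4.70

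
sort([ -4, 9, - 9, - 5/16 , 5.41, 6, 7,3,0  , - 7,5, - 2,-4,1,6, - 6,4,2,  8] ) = [ - 9, - 7, - 6, - 4, -4, - 2,-5/16 , 0,1, 2,3,4,5,  5.41 , 6,6, 7, 8, 9] 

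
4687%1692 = 1303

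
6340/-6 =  - 3170/3=-1056.67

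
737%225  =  62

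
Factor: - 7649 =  - 7649^1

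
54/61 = 54/61 = 0.89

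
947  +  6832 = 7779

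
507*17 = 8619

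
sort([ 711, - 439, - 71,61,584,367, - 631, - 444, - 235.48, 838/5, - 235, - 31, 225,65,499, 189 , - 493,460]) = [-631,-493 , - 444, - 439, - 235.48, - 235,- 71, - 31,61,65, 838/5, 189, 225,  367,  460,499 , 584,711]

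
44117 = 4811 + 39306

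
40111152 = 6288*6379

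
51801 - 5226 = 46575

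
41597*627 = 26081319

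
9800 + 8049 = 17849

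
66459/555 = 119 +138/185 = 119.75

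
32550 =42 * 775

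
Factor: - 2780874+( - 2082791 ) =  - 5^1*59^1 * 16487^1 = - 4863665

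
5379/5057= 5379/5057  =  1.06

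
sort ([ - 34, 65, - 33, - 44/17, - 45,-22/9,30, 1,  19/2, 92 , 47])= [- 45, - 34, - 33,  -  44/17, - 22/9, 1, 19/2,  30, 47, 65,92] 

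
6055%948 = 367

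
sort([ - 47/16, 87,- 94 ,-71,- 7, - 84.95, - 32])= [  -  94, - 84.95, - 71, - 32,  -  7, -47/16,87]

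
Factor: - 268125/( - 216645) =5^3*101^(  -  1 ) = 125/101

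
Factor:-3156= - 2^2*3^1 * 263^1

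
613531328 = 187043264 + 426488064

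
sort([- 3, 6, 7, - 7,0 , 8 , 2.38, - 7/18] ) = [- 7, - 3, -7/18 , 0,  2.38,6,7,8]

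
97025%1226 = 171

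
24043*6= 144258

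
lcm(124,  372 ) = 372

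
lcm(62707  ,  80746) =5894458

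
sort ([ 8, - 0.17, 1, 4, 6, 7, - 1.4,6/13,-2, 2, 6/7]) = [- 2, - 1.4, - 0.17, 6/13,  6/7, 1,2, 4,6, 7, 8] 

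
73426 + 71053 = 144479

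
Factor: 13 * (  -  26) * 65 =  - 21970  =  -2^1*5^1*13^3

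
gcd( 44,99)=11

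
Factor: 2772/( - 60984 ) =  - 1/22= -2^ ( - 1 ) * 11^(-1)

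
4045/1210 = 3  +  83/242 = 3.34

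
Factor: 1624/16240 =1/10 = 2^( - 1 )*  5^( - 1)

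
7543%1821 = 259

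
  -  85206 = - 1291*66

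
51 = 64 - 13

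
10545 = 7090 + 3455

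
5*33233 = 166165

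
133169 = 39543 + 93626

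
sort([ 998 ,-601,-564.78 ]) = [ - 601, - 564.78, 998] 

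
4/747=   4/747 =0.01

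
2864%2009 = 855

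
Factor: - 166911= - 3^1*23^1*41^1 * 59^1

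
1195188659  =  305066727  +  890121932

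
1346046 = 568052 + 777994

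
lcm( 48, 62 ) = 1488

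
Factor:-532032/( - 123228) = 2^4*3^( - 2)*7^( - 1)*17^1 = 272/63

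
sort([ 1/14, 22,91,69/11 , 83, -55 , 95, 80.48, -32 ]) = [-55, -32,1/14,69/11, 22,80.48, 83, 91, 95]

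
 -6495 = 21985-28480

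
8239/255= 32 + 79/255= 32.31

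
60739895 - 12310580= 48429315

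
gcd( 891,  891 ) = 891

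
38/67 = 38/67 = 0.57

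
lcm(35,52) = 1820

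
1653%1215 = 438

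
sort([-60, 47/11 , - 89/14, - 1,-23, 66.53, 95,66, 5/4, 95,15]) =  [ - 60, - 23  , - 89/14, - 1, 5/4, 47/11, 15, 66, 66.53, 95, 95]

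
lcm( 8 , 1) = 8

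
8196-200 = 7996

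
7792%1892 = 224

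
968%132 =44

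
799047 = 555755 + 243292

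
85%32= 21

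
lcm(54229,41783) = 2548763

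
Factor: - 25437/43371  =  -139/237 = - 3^ ( - 1)* 79^(-1)*139^1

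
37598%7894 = 6022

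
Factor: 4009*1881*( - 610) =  - 4599966690= -2^1*3^2*5^1*11^1*19^2*61^1*211^1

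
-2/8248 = - 1/4124 = - 0.00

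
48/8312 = 6/1039= 0.01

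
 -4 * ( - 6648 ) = 26592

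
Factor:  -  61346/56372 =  -37/34 = - 2^( - 1)  *17^( - 1 ) *37^1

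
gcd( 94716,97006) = 2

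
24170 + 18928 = 43098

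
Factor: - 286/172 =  - 143/86 = - 2^( - 1)*11^1 *13^1 * 43^( -1) 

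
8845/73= 8845/73 = 121.16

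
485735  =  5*97147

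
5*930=4650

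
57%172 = 57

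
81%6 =3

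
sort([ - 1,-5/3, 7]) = [ - 5/3,  -  1, 7]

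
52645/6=52645/6=8774.17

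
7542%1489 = 97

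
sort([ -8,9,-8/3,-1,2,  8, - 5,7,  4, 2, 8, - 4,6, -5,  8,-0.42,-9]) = [-9,-8, -5, - 5,-4 ,-8/3, - 1, -0.42,  2,2 , 4, 6,  7, 8,8, 8 , 9 ]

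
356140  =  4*89035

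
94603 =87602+7001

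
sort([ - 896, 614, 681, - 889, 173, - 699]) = [ - 896, - 889,  -  699,173,614, 681 ]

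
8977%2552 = 1321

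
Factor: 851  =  23^1 * 37^1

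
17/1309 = 1/77 = 0.01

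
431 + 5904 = 6335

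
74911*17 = 1273487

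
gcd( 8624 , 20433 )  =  49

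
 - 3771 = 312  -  4083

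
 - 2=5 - 7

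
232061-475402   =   - 243341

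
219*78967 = 17293773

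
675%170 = 165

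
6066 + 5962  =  12028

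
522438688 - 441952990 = 80485698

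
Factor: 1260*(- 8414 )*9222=  -  2^4*3^3*5^1*7^2 *29^1*53^1*601^1 = -97768324080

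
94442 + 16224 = 110666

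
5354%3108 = 2246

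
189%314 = 189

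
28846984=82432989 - 53586005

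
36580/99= 369 + 49/99  =  369.49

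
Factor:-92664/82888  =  -891/797 = - 3^4 * 11^1 * 797^ (  -  1) 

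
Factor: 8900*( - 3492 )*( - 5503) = 171026636400 =2^4*3^2*5^2*89^1*97^1*5503^1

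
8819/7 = 8819/7 = 1259.86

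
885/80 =11 + 1/16 = 11.06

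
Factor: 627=3^1 * 11^1*19^1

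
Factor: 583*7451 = 11^1  *  53^1 * 7451^1 = 4343933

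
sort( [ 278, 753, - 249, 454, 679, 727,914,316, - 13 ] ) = [ - 249 , - 13,278 , 316,454, 679,727, 753 , 914] 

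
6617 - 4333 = 2284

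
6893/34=202 +25/34 = 202.74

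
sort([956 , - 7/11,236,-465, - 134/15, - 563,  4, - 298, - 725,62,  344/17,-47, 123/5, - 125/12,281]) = [-725, - 563,- 465, - 298, - 47, - 125/12 ,- 134/15, - 7/11, 4,  344/17 , 123/5,62,  236, 281,956 ]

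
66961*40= 2678440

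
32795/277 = 118 + 109/277 = 118.39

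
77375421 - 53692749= 23682672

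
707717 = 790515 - 82798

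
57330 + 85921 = 143251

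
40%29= 11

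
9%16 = 9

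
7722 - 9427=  - 1705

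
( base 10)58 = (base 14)42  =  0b111010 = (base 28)22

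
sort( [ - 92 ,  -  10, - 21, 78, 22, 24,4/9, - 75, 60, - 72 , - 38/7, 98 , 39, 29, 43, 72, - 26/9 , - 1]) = [ - 92, - 75, - 72,-21, - 10, -38/7, - 26/9, - 1, 4/9,22, 24,29,  39, 43, 60,72,78,98] 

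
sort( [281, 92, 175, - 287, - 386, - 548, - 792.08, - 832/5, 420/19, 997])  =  [ -792.08, - 548, - 386, - 287, - 832/5,420/19,92, 175, 281, 997]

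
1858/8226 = 929/4113 = 0.23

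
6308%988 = 380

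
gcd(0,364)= 364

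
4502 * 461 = 2075422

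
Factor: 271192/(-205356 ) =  - 2^1 * 3^( - 1)*157^( - 1)*311^1 = -  622/471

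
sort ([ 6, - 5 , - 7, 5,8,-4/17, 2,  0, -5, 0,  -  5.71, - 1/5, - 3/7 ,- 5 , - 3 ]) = [-7, - 5.71 ,  -  5,  -  5, - 5  , - 3, - 3/7, - 4/17,-1/5, 0, 0, 2, 5,6, 8 ] 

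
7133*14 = 99862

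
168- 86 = 82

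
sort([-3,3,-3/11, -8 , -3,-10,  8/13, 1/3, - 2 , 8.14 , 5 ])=[  -  10 ,-8,-3,  -  3, - 2, - 3/11 , 1/3 , 8/13, 3, 5 , 8.14]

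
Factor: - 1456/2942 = - 728/1471 =- 2^3 * 7^1*13^1 * 1471^ ( - 1)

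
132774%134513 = 132774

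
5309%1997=1315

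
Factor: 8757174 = 2^1*3^1*379^1 * 3851^1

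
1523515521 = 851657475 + 671858046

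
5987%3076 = 2911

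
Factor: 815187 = 3^1*271729^1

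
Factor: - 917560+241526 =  - 2^1*338017^1 = - 676034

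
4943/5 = 4943/5 = 988.60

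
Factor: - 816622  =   - 2^1  *  408311^1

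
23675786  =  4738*4997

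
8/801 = 8/801 = 0.01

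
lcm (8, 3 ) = 24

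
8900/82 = 108+22/41 = 108.54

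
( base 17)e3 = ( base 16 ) F1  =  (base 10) 241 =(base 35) 6V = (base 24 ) a1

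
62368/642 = 97 + 47/321= 97.15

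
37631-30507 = 7124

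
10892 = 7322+3570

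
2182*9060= 19768920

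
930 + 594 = 1524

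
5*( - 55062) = -275310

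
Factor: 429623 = 61^1*7043^1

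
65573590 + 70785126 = 136358716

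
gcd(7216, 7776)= 16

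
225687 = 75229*3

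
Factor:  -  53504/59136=-3^( - 1)*7^( - 1)*19^1   =  - 19/21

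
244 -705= -461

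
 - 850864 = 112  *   ( - 7597 ) 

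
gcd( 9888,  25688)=8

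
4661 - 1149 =3512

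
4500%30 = 0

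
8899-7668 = 1231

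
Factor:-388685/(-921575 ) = 407/965=5^( - 1)*11^1*37^1*193^( - 1 ) 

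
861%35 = 21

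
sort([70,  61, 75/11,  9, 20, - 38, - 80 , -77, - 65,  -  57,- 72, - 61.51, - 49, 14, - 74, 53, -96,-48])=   [ - 96,-80, - 77,-74,-72, - 65,  -  61.51, - 57,-49, - 48, -38, 75/11, 9, 14, 20, 53, 61,70 ] 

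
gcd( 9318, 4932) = 6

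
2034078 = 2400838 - 366760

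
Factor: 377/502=2^(-1)*13^1*29^1*251^(-1) 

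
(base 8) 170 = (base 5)440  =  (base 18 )6c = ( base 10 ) 120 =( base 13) 93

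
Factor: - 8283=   -  3^1*11^1*251^1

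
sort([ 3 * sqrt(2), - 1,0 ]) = [ - 1,0, 3*sqrt( 2)] 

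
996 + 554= 1550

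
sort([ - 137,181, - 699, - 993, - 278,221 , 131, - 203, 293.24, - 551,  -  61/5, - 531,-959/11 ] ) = [ - 993,  -  699, - 551, - 531,-278 , - 203, - 137, - 959/11, - 61/5, 131, 181, 221,293.24]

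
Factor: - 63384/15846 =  - 4  =  - 2^2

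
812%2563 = 812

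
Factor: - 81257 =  - 11^1*83^1*89^1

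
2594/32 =81  +  1/16= 81.06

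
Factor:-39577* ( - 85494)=2^1 *3^1*19^1*2083^1*14249^1= 3383596038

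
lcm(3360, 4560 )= 63840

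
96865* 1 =96865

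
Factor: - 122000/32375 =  - 2^4*7^( - 1 ) * 37^(-1)*61^1 = - 976/259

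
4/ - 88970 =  - 1 + 44483/44485 = - 0.00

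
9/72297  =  1/8033  =  0.00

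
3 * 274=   822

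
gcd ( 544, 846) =2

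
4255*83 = 353165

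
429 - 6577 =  - 6148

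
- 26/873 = - 1 + 847/873=- 0.03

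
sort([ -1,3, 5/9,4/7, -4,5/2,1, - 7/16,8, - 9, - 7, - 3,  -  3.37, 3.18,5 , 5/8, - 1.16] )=[-9, - 7, - 4,-3.37, - 3,  -  1.16,-1,  -  7/16, 5/9, 4/7, 5/8,1, 5/2 , 3,3.18, 5, 8]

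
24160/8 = 3020 = 3020.00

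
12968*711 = 9220248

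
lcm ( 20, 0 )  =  0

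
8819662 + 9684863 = 18504525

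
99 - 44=55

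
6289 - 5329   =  960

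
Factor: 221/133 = 7^( - 1)*13^1*17^1*19^ ( - 1 ) 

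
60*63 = 3780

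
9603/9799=9603/9799=0.98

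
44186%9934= 4450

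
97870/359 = 97870/359  =  272.62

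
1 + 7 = 8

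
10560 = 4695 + 5865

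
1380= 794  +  586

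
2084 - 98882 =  - 96798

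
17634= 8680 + 8954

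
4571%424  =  331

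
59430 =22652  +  36778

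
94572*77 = 7282044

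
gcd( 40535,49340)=5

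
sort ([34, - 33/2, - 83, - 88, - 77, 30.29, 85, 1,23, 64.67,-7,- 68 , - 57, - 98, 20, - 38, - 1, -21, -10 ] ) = [ - 98, - 88, -83,-77,- 68, - 57, - 38,-21 , - 33/2, - 10 , - 7,- 1, 1,20,23, 30.29, 34,64.67, 85]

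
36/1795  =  36/1795  =  0.02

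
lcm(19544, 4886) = 19544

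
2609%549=413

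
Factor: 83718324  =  2^2*3^2*2325509^1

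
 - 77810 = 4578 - 82388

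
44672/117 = 44672/117 = 381.81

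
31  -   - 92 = 123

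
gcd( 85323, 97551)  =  3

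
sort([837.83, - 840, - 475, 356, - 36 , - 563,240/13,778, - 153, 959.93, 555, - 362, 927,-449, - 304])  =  [-840, - 563, - 475, - 449, - 362, - 304,  -  153, - 36, 240/13, 356,  555,778,837.83,927 , 959.93]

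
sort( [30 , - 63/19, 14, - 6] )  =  [ - 6,- 63/19, 14, 30]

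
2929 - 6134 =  - 3205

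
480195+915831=1396026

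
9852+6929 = 16781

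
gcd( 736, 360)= 8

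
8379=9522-1143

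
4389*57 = 250173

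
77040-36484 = 40556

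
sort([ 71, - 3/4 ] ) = [ - 3/4, 71]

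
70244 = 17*4132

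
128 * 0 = 0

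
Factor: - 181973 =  - 11^1 * 71^1*233^1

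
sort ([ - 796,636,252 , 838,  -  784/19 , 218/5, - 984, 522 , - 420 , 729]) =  [ - 984, - 796, - 420,-784/19, 218/5, 252,522,636, 729,838 ]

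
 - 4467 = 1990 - 6457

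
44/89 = 44/89 = 0.49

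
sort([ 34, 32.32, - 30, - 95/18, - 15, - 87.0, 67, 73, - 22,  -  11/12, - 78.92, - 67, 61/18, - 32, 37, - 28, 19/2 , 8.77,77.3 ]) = [ - 87.0, - 78.92, - 67 ,-32, - 30,-28, - 22, - 15, - 95/18, - 11/12,  61/18,8.77,19/2, 32.32, 34,37, 67,73, 77.3 ] 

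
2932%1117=698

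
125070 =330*379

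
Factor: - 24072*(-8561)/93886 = 103040196/46943 = 2^2*3^1*7^1 * 13^ ( - 1)*17^1* 23^( - 1) * 59^1*157^( - 1)*1223^1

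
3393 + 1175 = 4568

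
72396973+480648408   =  553045381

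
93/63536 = 93/63536 = 0.00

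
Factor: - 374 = -2^1*11^1*17^1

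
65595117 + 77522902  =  143118019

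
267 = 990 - 723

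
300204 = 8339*36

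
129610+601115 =730725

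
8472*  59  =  499848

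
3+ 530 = 533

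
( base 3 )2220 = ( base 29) 2k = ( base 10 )78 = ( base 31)2g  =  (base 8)116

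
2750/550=5 = 5.00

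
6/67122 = 1/11187=0.00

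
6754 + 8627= 15381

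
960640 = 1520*632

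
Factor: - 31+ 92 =61 = 61^1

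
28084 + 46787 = 74871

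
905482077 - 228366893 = 677115184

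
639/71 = 9  =  9.00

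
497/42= 11 + 5/6=11.83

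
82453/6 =13742+1/6=13742.17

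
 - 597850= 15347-613197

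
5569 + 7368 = 12937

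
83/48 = 1 + 35/48  =  1.73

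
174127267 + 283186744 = 457314011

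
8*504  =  4032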